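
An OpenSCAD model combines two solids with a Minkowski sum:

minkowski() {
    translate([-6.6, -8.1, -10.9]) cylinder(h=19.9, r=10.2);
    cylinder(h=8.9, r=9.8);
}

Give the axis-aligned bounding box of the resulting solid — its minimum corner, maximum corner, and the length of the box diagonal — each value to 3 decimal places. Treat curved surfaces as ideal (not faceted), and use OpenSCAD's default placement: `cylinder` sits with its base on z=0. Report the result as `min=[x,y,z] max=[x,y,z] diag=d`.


min=[-26.600,-28.100,-10.900] max=[13.400,11.900,17.900] diag=63.478

A = translate([-6.6, -8.1, -10.9]) cylinder(h=19.9, r=10.2) → bbox [-16.8,-18.3,-10.9] .. [3.6,2.1,9]
B = cylinder(h=8.9, r=9.8) → bbox [-9.8,-9.8,0] .. [9.8,9.8,8.9]
lo = A.lo+B.lo = [-16.8-9.8, -18.3-9.8, -10.9+0] = [-26.600,-28.100,-10.900]
hi = A.hi+B.hi = [3.6+9.8, 2.1+9.8, 9+8.9] = [13.400,11.900,17.900]
diag = √(40²+40²+28.8²) = √4029.44 = 63.478


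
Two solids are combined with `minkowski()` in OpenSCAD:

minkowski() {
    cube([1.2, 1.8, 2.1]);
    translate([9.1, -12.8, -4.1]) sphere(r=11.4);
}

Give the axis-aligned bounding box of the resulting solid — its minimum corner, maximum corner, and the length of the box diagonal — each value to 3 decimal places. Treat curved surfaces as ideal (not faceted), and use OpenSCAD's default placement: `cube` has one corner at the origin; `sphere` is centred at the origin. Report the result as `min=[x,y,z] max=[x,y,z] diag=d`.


min=[-2.300,-24.200,-15.500] max=[21.700,0.400,9.400] diag=42.440

A = translate([9.1, -12.8, -4.1]) sphere(r=11.4) → bbox [-2.3,-24.2,-15.5] .. [20.5,-1.4,7.3]
B = cube([1.2, 1.8, 2.1]) → bbox [0,0,0] .. [1.2,1.8,2.1]
lo = A.lo+B.lo = [-2.3+0, -24.2+0, -15.5+0] = [-2.300,-24.200,-15.500]
hi = A.hi+B.hi = [20.5+1.2, -1.4+1.8, 7.3+2.1] = [21.700,0.400,9.400]
diag = √(24²+24.6²+24.9²) = √1801.17 = 42.440


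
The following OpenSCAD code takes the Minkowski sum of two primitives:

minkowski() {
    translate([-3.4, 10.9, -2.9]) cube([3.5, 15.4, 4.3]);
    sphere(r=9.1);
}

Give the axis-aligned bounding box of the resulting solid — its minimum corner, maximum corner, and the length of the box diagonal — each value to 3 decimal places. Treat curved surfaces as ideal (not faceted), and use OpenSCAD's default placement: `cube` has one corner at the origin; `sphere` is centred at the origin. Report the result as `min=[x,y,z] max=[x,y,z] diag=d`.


A = translate([-3.4, 10.9, -2.9]) cube([3.5, 15.4, 4.3]) → bbox [-3.4,10.9,-2.9] .. [0.1,26.3,1.4]
B = sphere(r=9.1) → bbox [-9.1,-9.1,-9.1] .. [9.1,9.1,9.1]
lo = A.lo+B.lo = [-3.4-9.1, 10.9-9.1, -2.9-9.1] = [-12.500,1.800,-12.000]
hi = A.hi+B.hi = [0.1+9.1, 26.3+9.1, 1.4+9.1] = [9.200,35.400,10.500]
diag = √(21.7²+33.6²+22.5²) = √2106.1 = 45.892

min=[-12.500,1.800,-12.000] max=[9.200,35.400,10.500] diag=45.892


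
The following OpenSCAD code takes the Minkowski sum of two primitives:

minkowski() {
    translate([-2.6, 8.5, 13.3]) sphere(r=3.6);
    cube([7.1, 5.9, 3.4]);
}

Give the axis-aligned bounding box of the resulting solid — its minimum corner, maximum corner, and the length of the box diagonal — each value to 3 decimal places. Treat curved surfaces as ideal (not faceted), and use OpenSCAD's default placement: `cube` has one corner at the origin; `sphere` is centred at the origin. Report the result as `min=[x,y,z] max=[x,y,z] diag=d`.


min=[-6.200,4.900,9.700] max=[8.100,18.000,20.300] diag=22.101

A = translate([-2.6, 8.5, 13.3]) sphere(r=3.6) → bbox [-6.2,4.9,9.7] .. [1,12.1,16.9]
B = cube([7.1, 5.9, 3.4]) → bbox [0,0,0] .. [7.1,5.9,3.4]
lo = A.lo+B.lo = [-6.2+0, 4.9+0, 9.7+0] = [-6.200,4.900,9.700]
hi = A.hi+B.hi = [1+7.1, 12.1+5.9, 16.9+3.4] = [8.100,18.000,20.300]
diag = √(14.3²+13.1²+10.6²) = √488.46 = 22.101


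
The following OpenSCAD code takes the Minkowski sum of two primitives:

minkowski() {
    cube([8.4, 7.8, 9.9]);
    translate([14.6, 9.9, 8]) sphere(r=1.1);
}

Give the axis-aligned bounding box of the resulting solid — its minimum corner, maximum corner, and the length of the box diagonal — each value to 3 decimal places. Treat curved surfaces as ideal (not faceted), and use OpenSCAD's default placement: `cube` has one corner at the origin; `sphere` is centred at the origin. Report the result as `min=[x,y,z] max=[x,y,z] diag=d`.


min=[13.500,8.800,6.900] max=[24.100,18.800,19.000] diag=18.941

A = translate([14.6, 9.9, 8]) sphere(r=1.1) → bbox [13.5,8.8,6.9] .. [15.7,11,9.1]
B = cube([8.4, 7.8, 9.9]) → bbox [0,0,0] .. [8.4,7.8,9.9]
lo = A.lo+B.lo = [13.5+0, 8.8+0, 6.9+0] = [13.500,8.800,6.900]
hi = A.hi+B.hi = [15.7+8.4, 11+7.8, 9.1+9.9] = [24.100,18.800,19.000]
diag = √(10.6²+10²+12.1²) = √358.77 = 18.941


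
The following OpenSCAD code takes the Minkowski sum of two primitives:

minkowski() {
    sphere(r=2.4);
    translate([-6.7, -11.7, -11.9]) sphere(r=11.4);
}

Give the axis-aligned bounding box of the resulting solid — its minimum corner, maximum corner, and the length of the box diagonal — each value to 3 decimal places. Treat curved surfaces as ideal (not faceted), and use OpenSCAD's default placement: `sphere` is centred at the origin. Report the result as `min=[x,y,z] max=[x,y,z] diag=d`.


min=[-20.500,-25.500,-25.700] max=[7.100,2.100,1.900] diag=47.805

A = translate([-6.7, -11.7, -11.9]) sphere(r=11.4) → bbox [-18.1,-23.1,-23.3] .. [4.7,-0.3,-0.5]
B = sphere(r=2.4) → bbox [-2.4,-2.4,-2.4] .. [2.4,2.4,2.4]
lo = A.lo+B.lo = [-18.1-2.4, -23.1-2.4, -23.3-2.4] = [-20.500,-25.500,-25.700]
hi = A.hi+B.hi = [4.7+2.4, -0.3+2.4, -0.5+2.4] = [7.100,2.100,1.900]
diag = √(27.6²+27.6²+27.6²) = √2285.28 = 47.805


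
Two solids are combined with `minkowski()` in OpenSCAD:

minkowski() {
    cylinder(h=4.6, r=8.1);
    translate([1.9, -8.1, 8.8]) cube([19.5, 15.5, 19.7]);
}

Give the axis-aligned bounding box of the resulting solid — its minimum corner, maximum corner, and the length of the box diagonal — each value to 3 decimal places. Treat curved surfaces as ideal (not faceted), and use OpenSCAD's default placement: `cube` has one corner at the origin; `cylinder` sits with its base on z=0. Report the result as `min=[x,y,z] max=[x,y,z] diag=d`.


A = translate([1.9, -8.1, 8.8]) cube([19.5, 15.5, 19.7]) → bbox [1.9,-8.1,8.8] .. [21.4,7.4,28.5]
B = cylinder(h=4.6, r=8.1) → bbox [-8.1,-8.1,0] .. [8.1,8.1,4.6]
lo = A.lo+B.lo = [1.9-8.1, -8.1-8.1, 8.8+0] = [-6.200,-16.200,8.800]
hi = A.hi+B.hi = [21.4+8.1, 7.4+8.1, 28.5+4.6] = [29.500,15.500,33.100]
diag = √(35.7²+31.7²+24.3²) = √2869.87 = 53.571

min=[-6.200,-16.200,8.800] max=[29.500,15.500,33.100] diag=53.571


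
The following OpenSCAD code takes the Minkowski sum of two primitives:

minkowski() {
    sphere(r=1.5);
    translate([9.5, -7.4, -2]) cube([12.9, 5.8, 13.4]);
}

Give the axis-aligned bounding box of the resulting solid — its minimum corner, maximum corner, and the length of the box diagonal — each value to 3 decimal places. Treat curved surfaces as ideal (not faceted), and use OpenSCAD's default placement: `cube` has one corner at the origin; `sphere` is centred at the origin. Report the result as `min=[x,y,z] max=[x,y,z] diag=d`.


min=[8.000,-8.900,-3.500] max=[23.900,-0.100,12.900] diag=24.479

A = translate([9.5, -7.4, -2]) cube([12.9, 5.8, 13.4]) → bbox [9.5,-7.4,-2] .. [22.4,-1.6,11.4]
B = sphere(r=1.5) → bbox [-1.5,-1.5,-1.5] .. [1.5,1.5,1.5]
lo = A.lo+B.lo = [9.5-1.5, -7.4-1.5, -2-1.5] = [8.000,-8.900,-3.500]
hi = A.hi+B.hi = [22.4+1.5, -1.6+1.5, 11.4+1.5] = [23.900,-0.100,12.900]
diag = √(15.9²+8.8²+16.4²) = √599.21 = 24.479


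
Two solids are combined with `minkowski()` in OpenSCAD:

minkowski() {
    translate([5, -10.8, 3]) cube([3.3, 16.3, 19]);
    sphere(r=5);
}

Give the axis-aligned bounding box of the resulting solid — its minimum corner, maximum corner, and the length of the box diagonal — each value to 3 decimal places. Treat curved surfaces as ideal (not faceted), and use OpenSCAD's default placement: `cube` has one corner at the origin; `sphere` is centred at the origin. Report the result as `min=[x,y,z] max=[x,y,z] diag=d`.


A = translate([5, -10.8, 3]) cube([3.3, 16.3, 19]) → bbox [5,-10.8,3] .. [8.3,5.5,22]
B = sphere(r=5) → bbox [-5,-5,-5] .. [5,5,5]
lo = A.lo+B.lo = [5-5, -10.8-5, 3-5] = [0.000,-15.800,-2.000]
hi = A.hi+B.hi = [8.3+5, 5.5+5, 22+5] = [13.300,10.500,27.000]
diag = √(13.3²+26.3²+29²) = √1709.58 = 41.347

min=[0.000,-15.800,-2.000] max=[13.300,10.500,27.000] diag=41.347


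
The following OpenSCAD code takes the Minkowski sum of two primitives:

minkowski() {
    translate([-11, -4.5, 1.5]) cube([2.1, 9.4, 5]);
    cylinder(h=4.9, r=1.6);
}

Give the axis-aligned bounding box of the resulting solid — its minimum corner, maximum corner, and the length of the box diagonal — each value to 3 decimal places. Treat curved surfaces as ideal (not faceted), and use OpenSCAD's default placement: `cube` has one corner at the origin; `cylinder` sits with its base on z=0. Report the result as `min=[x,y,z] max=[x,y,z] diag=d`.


min=[-12.600,-6.100,1.500] max=[-7.300,6.500,11.400] diag=16.878

A = translate([-11, -4.5, 1.5]) cube([2.1, 9.4, 5]) → bbox [-11,-4.5,1.5] .. [-8.9,4.9,6.5]
B = cylinder(h=4.9, r=1.6) → bbox [-1.6,-1.6,0] .. [1.6,1.6,4.9]
lo = A.lo+B.lo = [-11-1.6, -4.5-1.6, 1.5+0] = [-12.600,-6.100,1.500]
hi = A.hi+B.hi = [-8.9+1.6, 4.9+1.6, 6.5+4.9] = [-7.300,6.500,11.400]
diag = √(5.3²+12.6²+9.9²) = √284.86 = 16.878


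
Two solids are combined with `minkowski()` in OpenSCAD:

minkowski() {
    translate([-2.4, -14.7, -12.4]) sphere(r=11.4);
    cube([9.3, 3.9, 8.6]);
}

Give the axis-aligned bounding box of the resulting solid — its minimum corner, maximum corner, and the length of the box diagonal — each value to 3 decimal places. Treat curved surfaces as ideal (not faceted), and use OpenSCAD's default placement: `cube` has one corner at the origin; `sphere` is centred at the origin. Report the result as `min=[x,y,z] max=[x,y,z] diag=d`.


A = translate([-2.4, -14.7, -12.4]) sphere(r=11.4) → bbox [-13.8,-26.1,-23.8] .. [9,-3.3,-1]
B = cube([9.3, 3.9, 8.6]) → bbox [0,0,0] .. [9.3,3.9,8.6]
lo = A.lo+B.lo = [-13.8+0, -26.1+0, -23.8+0] = [-13.800,-26.100,-23.800]
hi = A.hi+B.hi = [9+9.3, -3.3+3.9, -1+8.6] = [18.300,0.600,7.600]
diag = √(32.1²+26.7²+31.4²) = √2729.26 = 52.242

min=[-13.800,-26.100,-23.800] max=[18.300,0.600,7.600] diag=52.242


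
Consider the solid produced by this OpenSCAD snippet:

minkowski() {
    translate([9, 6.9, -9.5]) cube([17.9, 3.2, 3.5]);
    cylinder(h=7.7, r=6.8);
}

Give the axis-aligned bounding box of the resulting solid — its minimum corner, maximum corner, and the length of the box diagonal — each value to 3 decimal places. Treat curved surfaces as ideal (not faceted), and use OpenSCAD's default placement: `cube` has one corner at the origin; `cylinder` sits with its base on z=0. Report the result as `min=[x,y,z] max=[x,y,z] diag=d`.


min=[2.200,0.100,-9.500] max=[33.700,16.900,1.700] diag=37.416

A = translate([9, 6.9, -9.5]) cube([17.9, 3.2, 3.5]) → bbox [9,6.9,-9.5] .. [26.9,10.1,-6]
B = cylinder(h=7.7, r=6.8) → bbox [-6.8,-6.8,0] .. [6.8,6.8,7.7]
lo = A.lo+B.lo = [9-6.8, 6.9-6.8, -9.5+0] = [2.200,0.100,-9.500]
hi = A.hi+B.hi = [26.9+6.8, 10.1+6.8, -6+7.7] = [33.700,16.900,1.700]
diag = √(31.5²+16.8²+11.2²) = √1399.93 = 37.416


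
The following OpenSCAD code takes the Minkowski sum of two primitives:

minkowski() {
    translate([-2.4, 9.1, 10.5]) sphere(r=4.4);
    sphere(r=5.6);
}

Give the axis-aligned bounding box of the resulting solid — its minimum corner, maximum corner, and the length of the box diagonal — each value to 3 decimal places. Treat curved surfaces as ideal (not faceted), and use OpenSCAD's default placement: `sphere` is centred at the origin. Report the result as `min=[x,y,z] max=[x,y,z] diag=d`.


A = translate([-2.4, 9.1, 10.5]) sphere(r=4.4) → bbox [-6.8,4.7,6.1] .. [2,13.5,14.9]
B = sphere(r=5.6) → bbox [-5.6,-5.6,-5.6] .. [5.6,5.6,5.6]
lo = A.lo+B.lo = [-6.8-5.6, 4.7-5.6, 6.1-5.6] = [-12.400,-0.900,0.500]
hi = A.hi+B.hi = [2+5.6, 13.5+5.6, 14.9+5.6] = [7.600,19.100,20.500]
diag = √(20²+20²+20²) = √1200 = 34.641

min=[-12.400,-0.900,0.500] max=[7.600,19.100,20.500] diag=34.641


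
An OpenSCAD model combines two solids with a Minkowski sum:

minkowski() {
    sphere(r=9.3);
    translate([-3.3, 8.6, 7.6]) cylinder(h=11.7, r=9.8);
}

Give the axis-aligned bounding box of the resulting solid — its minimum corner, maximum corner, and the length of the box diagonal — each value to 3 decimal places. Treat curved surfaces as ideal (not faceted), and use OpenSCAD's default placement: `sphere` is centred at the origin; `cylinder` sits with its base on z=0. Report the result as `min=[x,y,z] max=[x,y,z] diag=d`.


A = translate([-3.3, 8.6, 7.6]) cylinder(h=11.7, r=9.8) → bbox [-13.1,-1.2,7.6] .. [6.5,18.4,19.3]
B = sphere(r=9.3) → bbox [-9.3,-9.3,-9.3] .. [9.3,9.3,9.3]
lo = A.lo+B.lo = [-13.1-9.3, -1.2-9.3, 7.6-9.3] = [-22.400,-10.500,-1.700]
hi = A.hi+B.hi = [6.5+9.3, 18.4+9.3, 19.3+9.3] = [15.800,27.700,28.600]
diag = √(38.2²+38.2²+30.3²) = √3836.57 = 61.940

min=[-22.400,-10.500,-1.700] max=[15.800,27.700,28.600] diag=61.940


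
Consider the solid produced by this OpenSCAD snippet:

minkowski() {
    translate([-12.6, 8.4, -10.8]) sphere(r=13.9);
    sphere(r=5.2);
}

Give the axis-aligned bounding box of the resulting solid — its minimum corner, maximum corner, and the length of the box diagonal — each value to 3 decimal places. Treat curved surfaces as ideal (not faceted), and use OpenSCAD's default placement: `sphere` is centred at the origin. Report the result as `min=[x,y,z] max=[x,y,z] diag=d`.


min=[-31.700,-10.700,-29.900] max=[6.500,27.500,8.300] diag=66.164

A = translate([-12.6, 8.4, -10.8]) sphere(r=13.9) → bbox [-26.5,-5.5,-24.7] .. [1.3,22.3,3.1]
B = sphere(r=5.2) → bbox [-5.2,-5.2,-5.2] .. [5.2,5.2,5.2]
lo = A.lo+B.lo = [-26.5-5.2, -5.5-5.2, -24.7-5.2] = [-31.700,-10.700,-29.900]
hi = A.hi+B.hi = [1.3+5.2, 22.3+5.2, 3.1+5.2] = [6.500,27.500,8.300]
diag = √(38.2²+38.2²+38.2²) = √4377.72 = 66.164


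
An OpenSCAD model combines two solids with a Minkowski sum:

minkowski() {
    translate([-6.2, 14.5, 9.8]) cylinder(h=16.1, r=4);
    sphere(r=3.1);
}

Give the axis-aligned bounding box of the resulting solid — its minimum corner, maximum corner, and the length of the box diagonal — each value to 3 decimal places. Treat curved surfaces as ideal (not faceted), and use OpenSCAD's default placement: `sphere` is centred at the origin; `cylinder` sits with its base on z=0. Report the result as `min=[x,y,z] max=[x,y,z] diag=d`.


min=[-13.300,7.400,6.700] max=[0.900,21.600,29.000] diag=30.009

A = translate([-6.2, 14.5, 9.8]) cylinder(h=16.1, r=4) → bbox [-10.2,10.5,9.8] .. [-2.2,18.5,25.9]
B = sphere(r=3.1) → bbox [-3.1,-3.1,-3.1] .. [3.1,3.1,3.1]
lo = A.lo+B.lo = [-10.2-3.1, 10.5-3.1, 9.8-3.1] = [-13.300,7.400,6.700]
hi = A.hi+B.hi = [-2.2+3.1, 18.5+3.1, 25.9+3.1] = [0.900,21.600,29.000]
diag = √(14.2²+14.2²+22.3²) = √900.57 = 30.009


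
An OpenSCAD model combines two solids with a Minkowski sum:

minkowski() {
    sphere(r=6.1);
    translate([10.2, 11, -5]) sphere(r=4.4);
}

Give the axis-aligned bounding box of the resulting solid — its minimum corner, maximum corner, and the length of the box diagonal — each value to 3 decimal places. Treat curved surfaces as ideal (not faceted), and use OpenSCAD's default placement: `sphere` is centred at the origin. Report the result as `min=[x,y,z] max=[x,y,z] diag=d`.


A = translate([10.2, 11, -5]) sphere(r=4.4) → bbox [5.8,6.6,-9.4] .. [14.6,15.4,-0.6]
B = sphere(r=6.1) → bbox [-6.1,-6.1,-6.1] .. [6.1,6.1,6.1]
lo = A.lo+B.lo = [5.8-6.1, 6.6-6.1, -9.4-6.1] = [-0.300,0.500,-15.500]
hi = A.hi+B.hi = [14.6+6.1, 15.4+6.1, -0.6+6.1] = [20.700,21.500,5.500]
diag = √(21²+21²+21²) = √1323 = 36.373

min=[-0.300,0.500,-15.500] max=[20.700,21.500,5.500] diag=36.373


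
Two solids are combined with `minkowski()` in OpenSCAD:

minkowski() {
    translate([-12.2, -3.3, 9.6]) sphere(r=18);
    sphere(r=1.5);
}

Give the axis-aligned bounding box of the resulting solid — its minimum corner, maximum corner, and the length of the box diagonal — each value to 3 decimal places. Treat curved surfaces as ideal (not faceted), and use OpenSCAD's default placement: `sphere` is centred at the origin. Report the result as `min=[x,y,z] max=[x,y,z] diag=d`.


A = translate([-12.2, -3.3, 9.6]) sphere(r=18) → bbox [-30.2,-21.3,-8.4] .. [5.8,14.7,27.6]
B = sphere(r=1.5) → bbox [-1.5,-1.5,-1.5] .. [1.5,1.5,1.5]
lo = A.lo+B.lo = [-30.2-1.5, -21.3-1.5, -8.4-1.5] = [-31.700,-22.800,-9.900]
hi = A.hi+B.hi = [5.8+1.5, 14.7+1.5, 27.6+1.5] = [7.300,16.200,29.100]
diag = √(39²+39²+39²) = √4563 = 67.550

min=[-31.700,-22.800,-9.900] max=[7.300,16.200,29.100] diag=67.550


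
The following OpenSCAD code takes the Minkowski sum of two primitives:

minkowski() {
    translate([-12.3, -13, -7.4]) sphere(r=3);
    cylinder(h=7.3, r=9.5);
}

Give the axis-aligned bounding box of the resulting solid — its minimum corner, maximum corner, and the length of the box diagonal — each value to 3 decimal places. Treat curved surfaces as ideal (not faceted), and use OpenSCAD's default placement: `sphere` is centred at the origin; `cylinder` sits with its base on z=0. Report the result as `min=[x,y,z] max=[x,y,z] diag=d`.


A = translate([-12.3, -13, -7.4]) sphere(r=3) → bbox [-15.3,-16,-10.4] .. [-9.3,-10,-4.4]
B = cylinder(h=7.3, r=9.5) → bbox [-9.5,-9.5,0] .. [9.5,9.5,7.3]
lo = A.lo+B.lo = [-15.3-9.5, -16-9.5, -10.4+0] = [-24.800,-25.500,-10.400]
hi = A.hi+B.hi = [-9.3+9.5, -10+9.5, -4.4+7.3] = [0.200,-0.500,2.900]
diag = √(25²+25²+13.3²) = √1426.89 = 37.774

min=[-24.800,-25.500,-10.400] max=[0.200,-0.500,2.900] diag=37.774


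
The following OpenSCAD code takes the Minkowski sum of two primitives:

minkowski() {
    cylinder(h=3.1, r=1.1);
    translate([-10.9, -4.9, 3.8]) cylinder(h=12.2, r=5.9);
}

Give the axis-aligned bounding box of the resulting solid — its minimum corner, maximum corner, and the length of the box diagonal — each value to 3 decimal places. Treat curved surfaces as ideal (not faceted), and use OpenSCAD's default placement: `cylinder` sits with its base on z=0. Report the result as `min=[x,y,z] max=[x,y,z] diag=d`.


A = translate([-10.9, -4.9, 3.8]) cylinder(h=12.2, r=5.9) → bbox [-16.8,-10.8,3.8] .. [-5,1,16]
B = cylinder(h=3.1, r=1.1) → bbox [-1.1,-1.1,0] .. [1.1,1.1,3.1]
lo = A.lo+B.lo = [-16.8-1.1, -10.8-1.1, 3.8+0] = [-17.900,-11.900,3.800]
hi = A.hi+B.hi = [-5+1.1, 1+1.1, 16+3.1] = [-3.900,2.100,19.100]
diag = √(14²+14²+15.3²) = √626.09 = 25.022

min=[-17.900,-11.900,3.800] max=[-3.900,2.100,19.100] diag=25.022


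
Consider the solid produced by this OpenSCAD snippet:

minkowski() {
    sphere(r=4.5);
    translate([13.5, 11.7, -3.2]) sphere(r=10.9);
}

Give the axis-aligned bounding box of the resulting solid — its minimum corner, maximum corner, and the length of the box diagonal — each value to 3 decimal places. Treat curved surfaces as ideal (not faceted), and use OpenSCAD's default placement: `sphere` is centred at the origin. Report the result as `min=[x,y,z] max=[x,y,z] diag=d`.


A = translate([13.5, 11.7, -3.2]) sphere(r=10.9) → bbox [2.6,0.8,-14.1] .. [24.4,22.6,7.7]
B = sphere(r=4.5) → bbox [-4.5,-4.5,-4.5] .. [4.5,4.5,4.5]
lo = A.lo+B.lo = [2.6-4.5, 0.8-4.5, -14.1-4.5] = [-1.900,-3.700,-18.600]
hi = A.hi+B.hi = [24.4+4.5, 22.6+4.5, 7.7+4.5] = [28.900,27.100,12.200]
diag = √(30.8²+30.8²+30.8²) = √2845.92 = 53.347

min=[-1.900,-3.700,-18.600] max=[28.900,27.100,12.200] diag=53.347


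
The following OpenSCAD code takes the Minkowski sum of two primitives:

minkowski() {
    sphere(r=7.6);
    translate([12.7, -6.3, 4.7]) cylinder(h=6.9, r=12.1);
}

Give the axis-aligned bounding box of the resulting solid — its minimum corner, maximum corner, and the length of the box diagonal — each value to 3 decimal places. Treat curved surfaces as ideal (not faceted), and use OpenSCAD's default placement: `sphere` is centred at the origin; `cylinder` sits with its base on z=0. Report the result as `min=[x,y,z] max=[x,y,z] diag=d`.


A = translate([12.7, -6.3, 4.7]) cylinder(h=6.9, r=12.1) → bbox [0.6,-18.4,4.7] .. [24.8,5.8,11.6]
B = sphere(r=7.6) → bbox [-7.6,-7.6,-7.6] .. [7.6,7.6,7.6]
lo = A.lo+B.lo = [0.6-7.6, -18.4-7.6, 4.7-7.6] = [-7.000,-26.000,-2.900]
hi = A.hi+B.hi = [24.8+7.6, 5.8+7.6, 11.6+7.6] = [32.400,13.400,19.200]
diag = √(39.4²+39.4²+22.1²) = √3593.13 = 59.943

min=[-7.000,-26.000,-2.900] max=[32.400,13.400,19.200] diag=59.943


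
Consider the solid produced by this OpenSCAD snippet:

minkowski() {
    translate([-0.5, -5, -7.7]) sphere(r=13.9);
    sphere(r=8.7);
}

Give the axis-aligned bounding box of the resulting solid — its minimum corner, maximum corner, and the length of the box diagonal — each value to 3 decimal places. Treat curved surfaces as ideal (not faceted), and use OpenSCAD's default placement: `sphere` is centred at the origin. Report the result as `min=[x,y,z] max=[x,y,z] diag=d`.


A = translate([-0.5, -5, -7.7]) sphere(r=13.9) → bbox [-14.4,-18.9,-21.6] .. [13.4,8.9,6.2]
B = sphere(r=8.7) → bbox [-8.7,-8.7,-8.7] .. [8.7,8.7,8.7]
lo = A.lo+B.lo = [-14.4-8.7, -18.9-8.7, -21.6-8.7] = [-23.100,-27.600,-30.300]
hi = A.hi+B.hi = [13.4+8.7, 8.9+8.7, 6.2+8.7] = [22.100,17.600,14.900]
diag = √(45.2²+45.2²+45.2²) = √6129.12 = 78.289

min=[-23.100,-27.600,-30.300] max=[22.100,17.600,14.900] diag=78.289


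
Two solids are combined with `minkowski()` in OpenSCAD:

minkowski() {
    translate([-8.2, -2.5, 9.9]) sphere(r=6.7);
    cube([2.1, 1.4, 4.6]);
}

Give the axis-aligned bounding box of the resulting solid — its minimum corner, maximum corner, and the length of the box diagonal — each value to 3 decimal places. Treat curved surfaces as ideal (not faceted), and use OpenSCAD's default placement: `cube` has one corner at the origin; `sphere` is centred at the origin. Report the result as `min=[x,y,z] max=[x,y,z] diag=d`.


min=[-14.900,-9.200,3.200] max=[0.600,5.600,21.200] diag=27.987

A = translate([-8.2, -2.5, 9.9]) sphere(r=6.7) → bbox [-14.9,-9.2,3.2] .. [-1.5,4.2,16.6]
B = cube([2.1, 1.4, 4.6]) → bbox [0,0,0] .. [2.1,1.4,4.6]
lo = A.lo+B.lo = [-14.9+0, -9.2+0, 3.2+0] = [-14.900,-9.200,3.200]
hi = A.hi+B.hi = [-1.5+2.1, 4.2+1.4, 16.6+4.6] = [0.600,5.600,21.200]
diag = √(15.5²+14.8²+18²) = √783.29 = 27.987


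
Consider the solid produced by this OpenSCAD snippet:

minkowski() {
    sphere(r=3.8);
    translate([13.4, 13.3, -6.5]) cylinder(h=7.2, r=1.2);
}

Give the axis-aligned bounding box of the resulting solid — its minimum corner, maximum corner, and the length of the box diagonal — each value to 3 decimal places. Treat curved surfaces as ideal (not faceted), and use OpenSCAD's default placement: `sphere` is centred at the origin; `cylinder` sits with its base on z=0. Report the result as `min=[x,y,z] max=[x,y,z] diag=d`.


A = translate([13.4, 13.3, -6.5]) cylinder(h=7.2, r=1.2) → bbox [12.2,12.1,-6.5] .. [14.6,14.5,0.7]
B = sphere(r=3.8) → bbox [-3.8,-3.8,-3.8] .. [3.8,3.8,3.8]
lo = A.lo+B.lo = [12.2-3.8, 12.1-3.8, -6.5-3.8] = [8.400,8.300,-10.300]
hi = A.hi+B.hi = [14.6+3.8, 14.5+3.8, 0.7+3.8] = [18.400,18.300,4.500]
diag = √(10²+10²+14.8²) = √419.04 = 20.470

min=[8.400,8.300,-10.300] max=[18.400,18.300,4.500] diag=20.470


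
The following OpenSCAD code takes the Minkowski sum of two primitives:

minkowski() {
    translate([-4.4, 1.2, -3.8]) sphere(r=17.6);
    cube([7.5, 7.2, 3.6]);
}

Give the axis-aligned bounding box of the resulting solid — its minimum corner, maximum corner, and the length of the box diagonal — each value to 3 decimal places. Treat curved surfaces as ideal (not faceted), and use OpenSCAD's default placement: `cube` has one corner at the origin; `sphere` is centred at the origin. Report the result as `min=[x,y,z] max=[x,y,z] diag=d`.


min=[-22.000,-16.400,-21.400] max=[20.700,26.000,17.400] diag=71.600

A = translate([-4.4, 1.2, -3.8]) sphere(r=17.6) → bbox [-22,-16.4,-21.4] .. [13.2,18.8,13.8]
B = cube([7.5, 7.2, 3.6]) → bbox [0,0,0] .. [7.5,7.2,3.6]
lo = A.lo+B.lo = [-22+0, -16.4+0, -21.4+0] = [-22.000,-16.400,-21.400]
hi = A.hi+B.hi = [13.2+7.5, 18.8+7.2, 13.8+3.6] = [20.700,26.000,17.400]
diag = √(42.7²+42.4²+38.8²) = √5126.49 = 71.600


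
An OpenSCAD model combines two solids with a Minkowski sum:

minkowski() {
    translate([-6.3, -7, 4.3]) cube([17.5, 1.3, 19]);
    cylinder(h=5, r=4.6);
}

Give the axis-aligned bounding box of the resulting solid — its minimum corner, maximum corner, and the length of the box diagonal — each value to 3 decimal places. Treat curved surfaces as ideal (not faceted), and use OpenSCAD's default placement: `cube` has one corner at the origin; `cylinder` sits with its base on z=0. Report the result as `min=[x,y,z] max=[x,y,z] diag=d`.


min=[-10.900,-11.600,4.300] max=[15.800,-1.100,28.300] diag=37.405

A = translate([-6.3, -7, 4.3]) cube([17.5, 1.3, 19]) → bbox [-6.3,-7,4.3] .. [11.2,-5.7,23.3]
B = cylinder(h=5, r=4.6) → bbox [-4.6,-4.6,0] .. [4.6,4.6,5]
lo = A.lo+B.lo = [-6.3-4.6, -7-4.6, 4.3+0] = [-10.900,-11.600,4.300]
hi = A.hi+B.hi = [11.2+4.6, -5.7+4.6, 23.3+5] = [15.800,-1.100,28.300]
diag = √(26.7²+10.5²+24²) = √1399.14 = 37.405


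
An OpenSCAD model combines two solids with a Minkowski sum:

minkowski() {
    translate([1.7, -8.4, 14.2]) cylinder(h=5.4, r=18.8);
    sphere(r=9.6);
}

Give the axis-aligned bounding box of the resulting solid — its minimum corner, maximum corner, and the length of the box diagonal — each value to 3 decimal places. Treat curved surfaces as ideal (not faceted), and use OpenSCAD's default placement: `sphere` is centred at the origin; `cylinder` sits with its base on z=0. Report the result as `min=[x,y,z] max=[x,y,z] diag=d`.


A = translate([1.7, -8.4, 14.2]) cylinder(h=5.4, r=18.8) → bbox [-17.1,-27.2,14.2] .. [20.5,10.4,19.6]
B = sphere(r=9.6) → bbox [-9.6,-9.6,-9.6] .. [9.6,9.6,9.6]
lo = A.lo+B.lo = [-17.1-9.6, -27.2-9.6, 14.2-9.6] = [-26.700,-36.800,4.600]
hi = A.hi+B.hi = [20.5+9.6, 10.4+9.6, 19.6+9.6] = [30.100,20.000,29.200]
diag = √(56.8²+56.8²+24.6²) = √7057.64 = 84.010

min=[-26.700,-36.800,4.600] max=[30.100,20.000,29.200] diag=84.010


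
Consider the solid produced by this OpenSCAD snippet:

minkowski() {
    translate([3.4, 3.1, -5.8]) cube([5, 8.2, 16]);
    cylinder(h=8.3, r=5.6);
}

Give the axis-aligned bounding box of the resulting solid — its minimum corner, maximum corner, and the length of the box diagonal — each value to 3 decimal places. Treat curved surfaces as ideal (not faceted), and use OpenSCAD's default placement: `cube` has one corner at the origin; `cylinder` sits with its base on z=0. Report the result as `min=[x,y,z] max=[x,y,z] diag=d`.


min=[-2.200,-2.500,-5.800] max=[14.000,16.900,18.500] diag=35.061

A = translate([3.4, 3.1, -5.8]) cube([5, 8.2, 16]) → bbox [3.4,3.1,-5.8] .. [8.4,11.3,10.2]
B = cylinder(h=8.3, r=5.6) → bbox [-5.6,-5.6,0] .. [5.6,5.6,8.3]
lo = A.lo+B.lo = [3.4-5.6, 3.1-5.6, -5.8+0] = [-2.200,-2.500,-5.800]
hi = A.hi+B.hi = [8.4+5.6, 11.3+5.6, 10.2+8.3] = [14.000,16.900,18.500]
diag = √(16.2²+19.4²+24.3²) = √1229.29 = 35.061


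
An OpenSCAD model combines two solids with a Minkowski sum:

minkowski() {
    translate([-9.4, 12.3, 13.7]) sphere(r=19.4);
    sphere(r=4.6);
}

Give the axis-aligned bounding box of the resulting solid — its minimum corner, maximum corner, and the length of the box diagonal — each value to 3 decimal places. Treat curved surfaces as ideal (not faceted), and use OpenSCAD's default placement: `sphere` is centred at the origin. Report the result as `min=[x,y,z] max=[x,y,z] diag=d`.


min=[-33.400,-11.700,-10.300] max=[14.600,36.300,37.700] diag=83.138

A = translate([-9.4, 12.3, 13.7]) sphere(r=19.4) → bbox [-28.8,-7.1,-5.7] .. [10,31.7,33.1]
B = sphere(r=4.6) → bbox [-4.6,-4.6,-4.6] .. [4.6,4.6,4.6]
lo = A.lo+B.lo = [-28.8-4.6, -7.1-4.6, -5.7-4.6] = [-33.400,-11.700,-10.300]
hi = A.hi+B.hi = [10+4.6, 31.7+4.6, 33.1+4.6] = [14.600,36.300,37.700]
diag = √(48²+48²+48²) = √6912 = 83.138


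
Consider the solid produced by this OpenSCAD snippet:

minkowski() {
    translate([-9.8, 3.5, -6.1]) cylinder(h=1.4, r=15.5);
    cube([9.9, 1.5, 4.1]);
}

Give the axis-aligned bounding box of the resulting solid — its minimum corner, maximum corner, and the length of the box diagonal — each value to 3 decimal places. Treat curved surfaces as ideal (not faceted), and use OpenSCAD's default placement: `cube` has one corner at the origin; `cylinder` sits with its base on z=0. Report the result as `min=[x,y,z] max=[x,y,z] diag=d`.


min=[-25.300,-12.000,-6.100] max=[15.600,20.500,-0.600] diag=52.529

A = translate([-9.8, 3.5, -6.1]) cylinder(h=1.4, r=15.5) → bbox [-25.3,-12,-6.1] .. [5.7,19,-4.7]
B = cube([9.9, 1.5, 4.1]) → bbox [0,0,0] .. [9.9,1.5,4.1]
lo = A.lo+B.lo = [-25.3+0, -12+0, -6.1+0] = [-25.300,-12.000,-6.100]
hi = A.hi+B.hi = [5.7+9.9, 19+1.5, -4.7+4.1] = [15.600,20.500,-0.600]
diag = √(40.9²+32.5²+5.5²) = √2759.31 = 52.529


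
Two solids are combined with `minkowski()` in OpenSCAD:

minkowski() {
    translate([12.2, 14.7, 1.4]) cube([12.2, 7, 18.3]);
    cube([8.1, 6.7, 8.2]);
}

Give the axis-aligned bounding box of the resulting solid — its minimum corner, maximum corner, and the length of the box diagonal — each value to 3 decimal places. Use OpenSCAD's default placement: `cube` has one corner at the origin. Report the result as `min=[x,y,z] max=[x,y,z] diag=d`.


A = translate([12.2, 14.7, 1.4]) cube([12.2, 7, 18.3]) → bbox [12.2,14.7,1.4] .. [24.4,21.7,19.7]
B = cube([8.1, 6.7, 8.2]) → bbox [0,0,0] .. [8.1,6.7,8.2]
lo = A.lo+B.lo = [12.2+0, 14.7+0, 1.4+0] = [12.200,14.700,1.400]
hi = A.hi+B.hi = [24.4+8.1, 21.7+6.7, 19.7+8.2] = [32.500,28.400,27.900]
diag = √(20.3²+13.7²+26.5²) = √1302.03 = 36.084

min=[12.200,14.700,1.400] max=[32.500,28.400,27.900] diag=36.084


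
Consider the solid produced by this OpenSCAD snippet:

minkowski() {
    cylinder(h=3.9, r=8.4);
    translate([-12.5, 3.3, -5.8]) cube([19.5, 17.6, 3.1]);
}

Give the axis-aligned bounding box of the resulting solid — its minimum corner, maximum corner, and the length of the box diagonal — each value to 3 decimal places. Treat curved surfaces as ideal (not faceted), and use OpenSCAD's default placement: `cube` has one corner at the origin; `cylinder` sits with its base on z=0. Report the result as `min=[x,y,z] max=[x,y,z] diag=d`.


min=[-20.900,-5.100,-5.800] max=[15.400,29.300,1.200] diag=50.498

A = translate([-12.5, 3.3, -5.8]) cube([19.5, 17.6, 3.1]) → bbox [-12.5,3.3,-5.8] .. [7,20.9,-2.7]
B = cylinder(h=3.9, r=8.4) → bbox [-8.4,-8.4,0] .. [8.4,8.4,3.9]
lo = A.lo+B.lo = [-12.5-8.4, 3.3-8.4, -5.8+0] = [-20.900,-5.100,-5.800]
hi = A.hi+B.hi = [7+8.4, 20.9+8.4, -2.7+3.9] = [15.400,29.300,1.200]
diag = √(36.3²+34.4²+7²) = √2550.05 = 50.498


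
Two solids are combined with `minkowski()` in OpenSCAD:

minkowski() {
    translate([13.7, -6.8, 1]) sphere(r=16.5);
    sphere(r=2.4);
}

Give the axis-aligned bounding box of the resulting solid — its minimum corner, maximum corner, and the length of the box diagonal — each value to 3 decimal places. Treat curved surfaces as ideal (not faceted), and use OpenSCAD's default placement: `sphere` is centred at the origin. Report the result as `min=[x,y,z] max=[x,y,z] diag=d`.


A = translate([13.7, -6.8, 1]) sphere(r=16.5) → bbox [-2.8,-23.3,-15.5] .. [30.2,9.7,17.5]
B = sphere(r=2.4) → bbox [-2.4,-2.4,-2.4] .. [2.4,2.4,2.4]
lo = A.lo+B.lo = [-2.8-2.4, -23.3-2.4, -15.5-2.4] = [-5.200,-25.700,-17.900]
hi = A.hi+B.hi = [30.2+2.4, 9.7+2.4, 17.5+2.4] = [32.600,12.100,19.900]
diag = √(37.8²+37.8²+37.8²) = √4286.52 = 65.472

min=[-5.200,-25.700,-17.900] max=[32.600,12.100,19.900] diag=65.472


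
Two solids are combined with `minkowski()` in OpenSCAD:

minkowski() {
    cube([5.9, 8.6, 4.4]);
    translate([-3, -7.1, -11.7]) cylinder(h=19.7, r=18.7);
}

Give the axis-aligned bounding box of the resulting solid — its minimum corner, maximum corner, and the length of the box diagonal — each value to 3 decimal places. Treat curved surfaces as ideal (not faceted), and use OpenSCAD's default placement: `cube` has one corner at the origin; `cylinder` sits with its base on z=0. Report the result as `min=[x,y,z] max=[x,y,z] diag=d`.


A = translate([-3, -7.1, -11.7]) cylinder(h=19.7, r=18.7) → bbox [-21.7,-25.8,-11.7] .. [15.7,11.6,8]
B = cube([5.9, 8.6, 4.4]) → bbox [0,0,0] .. [5.9,8.6,4.4]
lo = A.lo+B.lo = [-21.7+0, -25.8+0, -11.7+0] = [-21.700,-25.800,-11.700]
hi = A.hi+B.hi = [15.7+5.9, 11.6+8.6, 8+4.4] = [21.600,20.200,12.400]
diag = √(43.3²+46²+24.1²) = √4571.7 = 67.614

min=[-21.700,-25.800,-11.700] max=[21.600,20.200,12.400] diag=67.614


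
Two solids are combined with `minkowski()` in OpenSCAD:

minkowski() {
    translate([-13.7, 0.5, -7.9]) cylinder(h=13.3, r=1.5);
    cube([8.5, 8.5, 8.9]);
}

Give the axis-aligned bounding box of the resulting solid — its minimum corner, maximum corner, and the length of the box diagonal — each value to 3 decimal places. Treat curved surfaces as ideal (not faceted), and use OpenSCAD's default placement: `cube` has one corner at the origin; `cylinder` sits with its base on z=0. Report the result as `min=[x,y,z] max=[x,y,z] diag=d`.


min=[-15.200,-1.000,-7.900] max=[-3.700,10.500,14.300] diag=27.520

A = translate([-13.7, 0.5, -7.9]) cylinder(h=13.3, r=1.5) → bbox [-15.2,-1,-7.9] .. [-12.2,2,5.4]
B = cube([8.5, 8.5, 8.9]) → bbox [0,0,0] .. [8.5,8.5,8.9]
lo = A.lo+B.lo = [-15.2+0, -1+0, -7.9+0] = [-15.200,-1.000,-7.900]
hi = A.hi+B.hi = [-12.2+8.5, 2+8.5, 5.4+8.9] = [-3.700,10.500,14.300]
diag = √(11.5²+11.5²+22.2²) = √757.34 = 27.520


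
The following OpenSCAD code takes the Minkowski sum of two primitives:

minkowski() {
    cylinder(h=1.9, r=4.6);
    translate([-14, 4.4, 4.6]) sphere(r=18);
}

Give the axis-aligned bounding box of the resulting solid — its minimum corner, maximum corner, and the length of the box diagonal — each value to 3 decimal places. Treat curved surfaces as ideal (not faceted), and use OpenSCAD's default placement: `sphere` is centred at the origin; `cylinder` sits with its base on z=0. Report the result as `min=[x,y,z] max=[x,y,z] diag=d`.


min=[-36.600,-18.200,-13.400] max=[8.600,27.000,24.500] diag=74.313

A = translate([-14, 4.4, 4.6]) sphere(r=18) → bbox [-32,-13.6,-13.4] .. [4,22.4,22.6]
B = cylinder(h=1.9, r=4.6) → bbox [-4.6,-4.6,0] .. [4.6,4.6,1.9]
lo = A.lo+B.lo = [-32-4.6, -13.6-4.6, -13.4+0] = [-36.600,-18.200,-13.400]
hi = A.hi+B.hi = [4+4.6, 22.4+4.6, 22.6+1.9] = [8.600,27.000,24.500]
diag = √(45.2²+45.2²+37.9²) = √5522.49 = 74.313


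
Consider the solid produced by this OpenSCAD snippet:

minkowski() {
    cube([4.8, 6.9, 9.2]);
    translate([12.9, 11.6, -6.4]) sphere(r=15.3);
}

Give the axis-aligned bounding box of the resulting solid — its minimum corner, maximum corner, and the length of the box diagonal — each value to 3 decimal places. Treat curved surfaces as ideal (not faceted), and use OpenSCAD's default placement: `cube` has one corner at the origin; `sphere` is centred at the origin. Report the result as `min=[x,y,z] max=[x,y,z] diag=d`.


A = translate([12.9, 11.6, -6.4]) sphere(r=15.3) → bbox [-2.4,-3.7,-21.7] .. [28.2,26.9,8.9]
B = cube([4.8, 6.9, 9.2]) → bbox [0,0,0] .. [4.8,6.9,9.2]
lo = A.lo+B.lo = [-2.4+0, -3.7+0, -21.7+0] = [-2.400,-3.700,-21.700]
hi = A.hi+B.hi = [28.2+4.8, 26.9+6.9, 8.9+9.2] = [33.000,33.800,18.100]
diag = √(35.4²+37.5²+39.8²) = √4243.45 = 65.142

min=[-2.400,-3.700,-21.700] max=[33.000,33.800,18.100] diag=65.142


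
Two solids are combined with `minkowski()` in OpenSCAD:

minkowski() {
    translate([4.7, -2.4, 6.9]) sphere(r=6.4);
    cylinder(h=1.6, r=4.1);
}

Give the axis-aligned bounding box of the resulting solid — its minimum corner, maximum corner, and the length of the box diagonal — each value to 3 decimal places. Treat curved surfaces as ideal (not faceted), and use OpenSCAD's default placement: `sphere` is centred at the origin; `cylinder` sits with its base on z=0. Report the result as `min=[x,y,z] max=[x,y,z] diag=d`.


A = translate([4.7, -2.4, 6.9]) sphere(r=6.4) → bbox [-1.7,-8.8,0.5] .. [11.1,4,13.3]
B = cylinder(h=1.6, r=4.1) → bbox [-4.1,-4.1,0] .. [4.1,4.1,1.6]
lo = A.lo+B.lo = [-1.7-4.1, -8.8-4.1, 0.5+0] = [-5.800,-12.900,0.500]
hi = A.hi+B.hi = [11.1+4.1, 4+4.1, 13.3+1.6] = [15.200,8.100,14.900]
diag = √(21²+21²+14.4²) = √1089.36 = 33.005

min=[-5.800,-12.900,0.500] max=[15.200,8.100,14.900] diag=33.005


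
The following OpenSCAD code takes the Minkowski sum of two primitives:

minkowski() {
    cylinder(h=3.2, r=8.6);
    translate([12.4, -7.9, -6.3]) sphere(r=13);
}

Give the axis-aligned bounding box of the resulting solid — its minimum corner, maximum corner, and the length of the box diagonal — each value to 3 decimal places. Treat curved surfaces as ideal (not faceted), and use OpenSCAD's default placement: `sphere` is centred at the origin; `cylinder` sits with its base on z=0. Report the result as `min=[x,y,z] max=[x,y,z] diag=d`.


A = translate([12.4, -7.9, -6.3]) sphere(r=13) → bbox [-0.6,-20.9,-19.3] .. [25.4,5.1,6.7]
B = cylinder(h=3.2, r=8.6) → bbox [-8.6,-8.6,0] .. [8.6,8.6,3.2]
lo = A.lo+B.lo = [-0.6-8.6, -20.9-8.6, -19.3+0] = [-9.200,-29.500,-19.300]
hi = A.hi+B.hi = [25.4+8.6, 5.1+8.6, 6.7+3.2] = [34.000,13.700,9.900]
diag = √(43.2²+43.2²+29.2²) = √4585.12 = 67.714

min=[-9.200,-29.500,-19.300] max=[34.000,13.700,9.900] diag=67.714


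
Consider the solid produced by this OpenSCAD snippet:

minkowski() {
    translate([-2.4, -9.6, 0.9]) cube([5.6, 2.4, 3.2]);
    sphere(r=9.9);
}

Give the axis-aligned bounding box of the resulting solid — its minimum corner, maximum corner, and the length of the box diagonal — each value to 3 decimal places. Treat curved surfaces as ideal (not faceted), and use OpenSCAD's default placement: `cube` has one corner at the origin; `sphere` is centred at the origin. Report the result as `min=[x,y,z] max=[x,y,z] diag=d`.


A = translate([-2.4, -9.6, 0.9]) cube([5.6, 2.4, 3.2]) → bbox [-2.4,-9.6,0.9] .. [3.2,-7.2,4.1]
B = sphere(r=9.9) → bbox [-9.9,-9.9,-9.9] .. [9.9,9.9,9.9]
lo = A.lo+B.lo = [-2.4-9.9, -9.6-9.9, 0.9-9.9] = [-12.300,-19.500,-9.000]
hi = A.hi+B.hi = [3.2+9.9, -7.2+9.9, 4.1+9.9] = [13.100,2.700,14.000]
diag = √(25.4²+22.2²+23²) = √1667 = 40.829

min=[-12.300,-19.500,-9.000] max=[13.100,2.700,14.000] diag=40.829


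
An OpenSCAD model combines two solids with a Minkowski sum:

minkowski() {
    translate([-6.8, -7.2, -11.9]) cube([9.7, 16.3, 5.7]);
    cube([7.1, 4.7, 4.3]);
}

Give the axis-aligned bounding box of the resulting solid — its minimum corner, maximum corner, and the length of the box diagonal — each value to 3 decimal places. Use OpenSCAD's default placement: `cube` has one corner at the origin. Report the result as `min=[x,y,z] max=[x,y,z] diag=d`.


A = translate([-6.8, -7.2, -11.9]) cube([9.7, 16.3, 5.7]) → bbox [-6.8,-7.2,-11.9] .. [2.9,9.1,-6.2]
B = cube([7.1, 4.7, 4.3]) → bbox [0,0,0] .. [7.1,4.7,4.3]
lo = A.lo+B.lo = [-6.8+0, -7.2+0, -11.9+0] = [-6.800,-7.200,-11.900]
hi = A.hi+B.hi = [2.9+7.1, 9.1+4.7, -6.2+4.3] = [10.000,13.800,-1.900]
diag = √(16.8²+21²+10²) = √823.24 = 28.692

min=[-6.800,-7.200,-11.900] max=[10.000,13.800,-1.900] diag=28.692


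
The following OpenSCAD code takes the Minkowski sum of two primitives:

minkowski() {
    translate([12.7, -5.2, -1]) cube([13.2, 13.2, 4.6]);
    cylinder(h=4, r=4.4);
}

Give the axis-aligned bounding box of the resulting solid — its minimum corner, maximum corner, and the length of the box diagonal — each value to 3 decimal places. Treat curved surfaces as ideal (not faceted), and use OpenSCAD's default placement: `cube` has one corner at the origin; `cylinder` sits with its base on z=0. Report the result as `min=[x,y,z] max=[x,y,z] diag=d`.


min=[8.300,-9.600,-1.000] max=[30.300,12.400,7.600] diag=32.279

A = translate([12.7, -5.2, -1]) cube([13.2, 13.2, 4.6]) → bbox [12.7,-5.2,-1] .. [25.9,8,3.6]
B = cylinder(h=4, r=4.4) → bbox [-4.4,-4.4,0] .. [4.4,4.4,4]
lo = A.lo+B.lo = [12.7-4.4, -5.2-4.4, -1+0] = [8.300,-9.600,-1.000]
hi = A.hi+B.hi = [25.9+4.4, 8+4.4, 3.6+4] = [30.300,12.400,7.600]
diag = √(22²+22²+8.6²) = √1041.96 = 32.279
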